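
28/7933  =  28/7933 = 0.00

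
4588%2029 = 530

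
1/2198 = 1/2198 =0.00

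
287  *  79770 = 22893990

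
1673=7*239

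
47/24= 1 + 23/24 =1.96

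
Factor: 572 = 2^2*11^1*13^1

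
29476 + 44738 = 74214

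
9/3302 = 9/3302 = 0.00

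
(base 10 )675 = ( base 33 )kf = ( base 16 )2a3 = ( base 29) n8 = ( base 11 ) 564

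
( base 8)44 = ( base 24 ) 1C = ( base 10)36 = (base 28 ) 18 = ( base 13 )2a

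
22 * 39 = 858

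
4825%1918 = 989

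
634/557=1 + 77/557 = 1.14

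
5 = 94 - 89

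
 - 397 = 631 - 1028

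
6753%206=161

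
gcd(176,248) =8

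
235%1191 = 235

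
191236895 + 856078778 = 1047315673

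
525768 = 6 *87628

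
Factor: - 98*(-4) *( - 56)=- 2^6*7^3 = - 21952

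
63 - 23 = 40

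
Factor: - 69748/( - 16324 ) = 47/11 = 11^(-1 )*47^1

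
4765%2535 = 2230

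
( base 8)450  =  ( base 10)296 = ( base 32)98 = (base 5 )2141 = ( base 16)128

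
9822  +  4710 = 14532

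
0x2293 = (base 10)8851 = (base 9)13124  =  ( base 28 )B83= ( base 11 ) 6717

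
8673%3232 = 2209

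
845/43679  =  845/43679 = 0.02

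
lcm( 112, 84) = 336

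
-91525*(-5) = 457625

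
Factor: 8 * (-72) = -576 = -2^6 * 3^2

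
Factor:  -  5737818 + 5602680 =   -  135138= - 2^1*3^1*101^1*223^1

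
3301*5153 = 17010053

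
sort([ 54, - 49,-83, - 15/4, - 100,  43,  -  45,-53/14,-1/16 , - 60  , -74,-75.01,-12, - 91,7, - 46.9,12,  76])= [ - 100, - 91,-83 , - 75.01, - 74,-60, - 49, - 46.9, -45,-12, - 53/14, - 15/4, - 1/16, 7,12,43  ,  54, 76]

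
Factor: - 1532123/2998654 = - 2^( - 1 )*547^( - 1)* 2741^( - 1) * 1532123^1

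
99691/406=99691/406 = 245.54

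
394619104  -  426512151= - 31893047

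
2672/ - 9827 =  - 1 + 7155/9827 =-  0.27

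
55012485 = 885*62161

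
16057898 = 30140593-14082695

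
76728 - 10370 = 66358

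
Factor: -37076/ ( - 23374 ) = 46/29=   2^1 * 23^1*29^( - 1 ) 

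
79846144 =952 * 83872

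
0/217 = 0 =0.00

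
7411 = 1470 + 5941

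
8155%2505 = 640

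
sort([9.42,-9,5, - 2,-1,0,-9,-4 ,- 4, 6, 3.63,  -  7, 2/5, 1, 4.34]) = [ -9,-9, - 7,  -  4 , - 4, - 2, - 1 , 0, 2/5,1 , 3.63, 4.34,  5,  6,9.42 ] 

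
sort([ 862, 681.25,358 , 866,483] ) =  [358,483,681.25, 862 , 866]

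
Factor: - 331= - 331^1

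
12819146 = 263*48742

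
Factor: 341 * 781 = 266321= 11^2 * 31^1*71^1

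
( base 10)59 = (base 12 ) 4B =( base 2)111011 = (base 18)35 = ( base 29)21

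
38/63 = 38/63  =  0.60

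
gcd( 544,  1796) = 4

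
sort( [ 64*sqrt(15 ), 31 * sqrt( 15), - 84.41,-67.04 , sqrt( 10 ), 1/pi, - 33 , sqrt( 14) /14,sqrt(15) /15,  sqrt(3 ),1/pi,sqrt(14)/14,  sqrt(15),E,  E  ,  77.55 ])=[  -  84.41,  -  67.04 ,  -  33,sqrt( 15)/15, sqrt( 14 ) /14 , sqrt(14)/14, 1/pi,1/pi, sqrt(3),E , E, sqrt( 10 ),sqrt(15 ),  77.55, 31* sqrt( 15 ),64*sqrt(15) ] 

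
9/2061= 1/229= 0.00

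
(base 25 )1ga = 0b10000001011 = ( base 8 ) 2013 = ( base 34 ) UF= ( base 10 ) 1035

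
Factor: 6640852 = 2^2*41^1*40493^1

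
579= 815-236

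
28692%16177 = 12515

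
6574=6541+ 33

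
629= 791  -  162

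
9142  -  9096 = 46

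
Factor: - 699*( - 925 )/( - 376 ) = - 2^( - 3 )*3^1*5^2*37^1*47^( - 1)*233^1 = - 646575/376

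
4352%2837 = 1515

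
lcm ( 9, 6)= 18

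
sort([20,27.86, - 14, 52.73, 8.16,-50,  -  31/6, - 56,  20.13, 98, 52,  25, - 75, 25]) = [ - 75, - 56,  -  50, - 14,  -  31/6, 8.16,  20, 20.13, 25,  25, 27.86, 52, 52.73, 98 ]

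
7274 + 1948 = 9222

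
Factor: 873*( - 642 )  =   - 2^1 * 3^3*97^1 * 107^1 = - 560466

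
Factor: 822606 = 2^1 * 3^1*71^1*1931^1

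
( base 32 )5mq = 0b1011011011010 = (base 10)5850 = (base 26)8h0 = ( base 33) 5C9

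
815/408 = 1 + 407/408 = 2.00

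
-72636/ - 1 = 72636/1 = 72636.00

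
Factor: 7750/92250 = 3^( - 2)*31^1*41^( - 1) =31/369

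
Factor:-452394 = - 2^1*3^2*41^1*613^1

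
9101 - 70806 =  - 61705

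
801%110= 31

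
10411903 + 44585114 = 54997017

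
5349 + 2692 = 8041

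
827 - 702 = 125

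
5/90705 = 1/18141 = 0.00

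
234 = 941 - 707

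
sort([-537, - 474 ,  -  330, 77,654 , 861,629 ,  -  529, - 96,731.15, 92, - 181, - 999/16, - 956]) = [-956,  -  537,  -  529, - 474,-330,-181, - 96, - 999/16,77,92 , 629,654,731.15,861]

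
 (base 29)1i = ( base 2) 101111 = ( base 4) 233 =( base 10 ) 47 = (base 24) 1n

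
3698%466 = 436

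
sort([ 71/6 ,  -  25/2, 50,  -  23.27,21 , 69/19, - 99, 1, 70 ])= [-99, - 23.27, - 25/2 , 1 , 69/19,  71/6 , 21,50,  70]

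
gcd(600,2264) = 8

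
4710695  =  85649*55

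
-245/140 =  - 7/4 =-1.75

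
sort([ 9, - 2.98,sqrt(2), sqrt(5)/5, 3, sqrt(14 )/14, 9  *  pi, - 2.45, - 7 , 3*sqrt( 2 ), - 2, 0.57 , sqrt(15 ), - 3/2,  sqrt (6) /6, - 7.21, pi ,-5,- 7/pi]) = [ - 7.21, - 7,-5, - 2.98, - 2.45,-7/pi,-2, - 3/2,sqrt( 14 )/14, sqrt(6) /6, sqrt( 5 )/5, 0.57, sqrt(2 ), 3,pi,sqrt(15 ), 3*sqrt (2 ),9, 9*pi]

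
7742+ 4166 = 11908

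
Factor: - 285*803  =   - 228855 = -3^1 *5^1*11^1*19^1 * 73^1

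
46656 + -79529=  - 32873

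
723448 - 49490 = 673958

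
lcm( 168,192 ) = 1344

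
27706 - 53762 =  - 26056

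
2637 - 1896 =741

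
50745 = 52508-1763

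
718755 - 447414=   271341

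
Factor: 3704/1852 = 2 = 2^1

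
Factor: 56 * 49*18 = 2^4*3^2*7^3 = 49392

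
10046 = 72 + 9974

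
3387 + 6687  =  10074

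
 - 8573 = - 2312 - 6261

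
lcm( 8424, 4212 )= 8424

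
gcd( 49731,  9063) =3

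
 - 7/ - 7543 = 7/7543=0.00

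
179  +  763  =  942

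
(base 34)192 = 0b10110111000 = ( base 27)206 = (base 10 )1464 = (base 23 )2HF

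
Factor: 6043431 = 3^1*53^1*191^1*199^1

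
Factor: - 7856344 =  - 2^3*439^1 *2237^1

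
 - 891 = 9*( - 99) 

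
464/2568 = 58/321 = 0.18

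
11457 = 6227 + 5230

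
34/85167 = 34/85167 = 0.00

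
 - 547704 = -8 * 68463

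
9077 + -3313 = 5764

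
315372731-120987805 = 194384926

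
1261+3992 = 5253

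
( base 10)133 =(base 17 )7E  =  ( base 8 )205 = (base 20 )6D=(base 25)58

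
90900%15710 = 12350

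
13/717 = 13/717= 0.02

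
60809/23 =60809/23= 2643.87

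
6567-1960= 4607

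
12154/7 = 12154/7 = 1736.29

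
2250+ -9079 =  - 6829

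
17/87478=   17/87478=0.00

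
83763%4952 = 4531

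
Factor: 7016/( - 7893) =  - 8/9 = - 2^3*3^(-2)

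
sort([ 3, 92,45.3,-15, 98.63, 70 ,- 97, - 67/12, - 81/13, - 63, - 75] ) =[-97,- 75,-63,-15, - 81/13, - 67/12, 3, 45.3,70, 92, 98.63]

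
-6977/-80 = 87 + 17/80 = 87.21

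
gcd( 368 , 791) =1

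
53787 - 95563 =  - 41776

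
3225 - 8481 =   -  5256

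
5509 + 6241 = 11750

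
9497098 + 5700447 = 15197545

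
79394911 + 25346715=104741626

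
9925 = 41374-31449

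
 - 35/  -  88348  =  35/88348 = 0.00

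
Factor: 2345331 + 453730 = 19^1*147319^1 = 2799061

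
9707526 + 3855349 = 13562875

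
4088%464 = 376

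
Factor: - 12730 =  - 2^1*5^1*19^1*67^1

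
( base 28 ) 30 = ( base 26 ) 36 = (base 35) 2E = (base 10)84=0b1010100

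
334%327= 7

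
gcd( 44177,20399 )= 1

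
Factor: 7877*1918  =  2^1 * 7^1*137^1*7877^1  =  15108086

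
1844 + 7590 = 9434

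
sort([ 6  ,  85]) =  [ 6, 85]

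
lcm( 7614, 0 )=0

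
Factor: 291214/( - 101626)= - 341/119 = - 7^( - 1)*11^1*17^( - 1)*31^1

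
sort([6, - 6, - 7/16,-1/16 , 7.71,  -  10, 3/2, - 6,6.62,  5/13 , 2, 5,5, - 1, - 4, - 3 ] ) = [ -10 ,-6, - 6, - 4,  -  3, - 1, - 7/16,  -  1/16 , 5/13,  3/2,  2,5, 5, 6,6.62,7.71] 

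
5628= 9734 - 4106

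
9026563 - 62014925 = - 52988362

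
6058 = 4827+1231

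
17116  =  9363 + 7753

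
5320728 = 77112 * 69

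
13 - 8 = 5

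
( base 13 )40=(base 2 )110100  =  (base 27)1P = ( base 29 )1n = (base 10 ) 52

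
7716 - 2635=5081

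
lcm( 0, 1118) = 0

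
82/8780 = 41/4390 = 0.01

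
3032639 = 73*41543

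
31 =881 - 850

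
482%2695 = 482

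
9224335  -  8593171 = 631164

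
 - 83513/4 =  - 83513/4 = - 20878.25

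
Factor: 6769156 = 2^2*947^1*1787^1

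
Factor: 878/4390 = 5^(-1 ) = 1/5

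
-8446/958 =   -  4223/479 =- 8.82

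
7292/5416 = 1 + 469/1354 = 1.35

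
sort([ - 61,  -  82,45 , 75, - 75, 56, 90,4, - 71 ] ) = [ - 82, - 75 , - 71, - 61,4,45,56,75, 90]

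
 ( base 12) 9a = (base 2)1110110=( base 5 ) 433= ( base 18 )6A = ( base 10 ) 118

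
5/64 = 5/64 = 0.08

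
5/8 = 5/8 = 0.62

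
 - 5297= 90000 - 95297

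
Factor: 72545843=72545843^1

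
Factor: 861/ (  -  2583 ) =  - 1/3 = - 3^( - 1 ) 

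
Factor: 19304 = 2^3 * 19^1*127^1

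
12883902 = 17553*734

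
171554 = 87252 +84302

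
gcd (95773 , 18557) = 1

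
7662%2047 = 1521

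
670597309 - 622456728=48140581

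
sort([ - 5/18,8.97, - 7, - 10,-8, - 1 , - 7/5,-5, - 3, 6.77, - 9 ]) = [ - 10,- 9, - 8,  -  7 , - 5,- 3,-7/5, - 1, - 5/18, 6.77, 8.97 ] 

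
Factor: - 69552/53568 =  - 161/124 = - 2^( - 2 )*7^1*23^1*31^( - 1)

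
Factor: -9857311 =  - 53^1*185987^1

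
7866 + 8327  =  16193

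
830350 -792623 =37727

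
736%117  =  34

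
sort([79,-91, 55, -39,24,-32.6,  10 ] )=[ - 91,- 39, - 32.6, 10, 24,  55, 79]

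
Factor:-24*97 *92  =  - 2^5* 3^1*23^1*97^1 = - 214176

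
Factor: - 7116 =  - 2^2 * 3^1 * 593^1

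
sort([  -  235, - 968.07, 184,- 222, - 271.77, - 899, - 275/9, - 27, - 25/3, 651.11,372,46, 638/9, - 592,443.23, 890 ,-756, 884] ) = [ - 968.07,  -  899, - 756,- 592, - 271.77, - 235,  -  222, - 275/9, - 27,  -  25/3, 46 , 638/9,  184 , 372  ,  443.23, 651.11, 884, 890] 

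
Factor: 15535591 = 2287^1*6793^1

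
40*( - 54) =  - 2160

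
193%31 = 7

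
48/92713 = 48/92713  =  0.00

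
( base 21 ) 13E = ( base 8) 1006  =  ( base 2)1000000110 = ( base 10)518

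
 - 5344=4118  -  9462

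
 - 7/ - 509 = 7/509 = 0.01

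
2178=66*33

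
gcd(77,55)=11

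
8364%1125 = 489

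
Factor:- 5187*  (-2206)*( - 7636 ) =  - 87375097992=- 2^3 * 3^1*7^1*13^1*19^1*23^1*83^1*1103^1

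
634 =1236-602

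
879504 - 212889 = 666615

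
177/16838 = 177/16838 = 0.01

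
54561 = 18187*3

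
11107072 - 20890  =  11086182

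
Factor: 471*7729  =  3^1*59^1* 131^1*157^1 = 3640359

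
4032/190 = 2016/95 = 21.22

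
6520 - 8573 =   -  2053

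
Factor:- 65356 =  - 2^2 * 16339^1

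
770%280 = 210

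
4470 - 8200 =-3730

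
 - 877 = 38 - 915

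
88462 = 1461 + 87001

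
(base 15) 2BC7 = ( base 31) 9oj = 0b10010011000100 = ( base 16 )24c4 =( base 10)9412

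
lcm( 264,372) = 8184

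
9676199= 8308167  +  1368032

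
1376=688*2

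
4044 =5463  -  1419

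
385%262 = 123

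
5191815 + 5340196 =10532011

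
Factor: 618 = 2^1 * 3^1 *103^1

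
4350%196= 38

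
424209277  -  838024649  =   - 413815372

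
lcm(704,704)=704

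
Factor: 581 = 7^1*83^1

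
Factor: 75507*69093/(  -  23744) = - 2^( - 6 )*3^5*7^( - 1 )*53^( - 1 )*853^1*25169^1 = - 5217005151/23744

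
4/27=4/27 = 0.15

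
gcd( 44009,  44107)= 7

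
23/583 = 23/583 = 0.04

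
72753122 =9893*7354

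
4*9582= 38328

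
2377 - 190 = 2187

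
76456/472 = 9557/59 = 161.98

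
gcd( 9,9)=9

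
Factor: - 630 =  - 2^1 * 3^2*5^1*7^1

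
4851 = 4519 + 332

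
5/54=5/54 = 0.09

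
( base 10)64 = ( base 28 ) 28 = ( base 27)2A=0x40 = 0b1000000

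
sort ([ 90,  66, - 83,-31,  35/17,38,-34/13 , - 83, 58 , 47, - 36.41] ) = [ - 83,  -  83,-36.41, - 31, - 34/13, 35/17, 38 , 47,58, 66, 90] 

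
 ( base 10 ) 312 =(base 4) 10320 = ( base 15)15c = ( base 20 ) FC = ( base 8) 470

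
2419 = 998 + 1421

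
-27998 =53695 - 81693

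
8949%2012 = 901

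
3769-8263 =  - 4494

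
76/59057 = 76/59057 = 0.00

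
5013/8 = 626 + 5/8=626.62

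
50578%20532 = 9514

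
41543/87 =477 + 44/87 = 477.51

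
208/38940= 52/9735   =  0.01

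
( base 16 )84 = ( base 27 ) 4O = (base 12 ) b0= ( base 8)204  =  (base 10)132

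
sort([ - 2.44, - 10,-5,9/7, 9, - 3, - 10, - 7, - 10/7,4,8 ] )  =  [ - 10, - 10, - 7, - 5, - 3,-2.44, - 10/7,9/7,4,8,9]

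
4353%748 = 613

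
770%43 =39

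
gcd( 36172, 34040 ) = 4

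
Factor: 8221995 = 3^2*5^1*182711^1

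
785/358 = 2+69/358 = 2.19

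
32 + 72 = 104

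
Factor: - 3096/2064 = - 3/2 = - 2^( - 1)*3^1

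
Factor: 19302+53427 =3^2 * 8081^1= 72729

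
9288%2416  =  2040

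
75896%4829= 3461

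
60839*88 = 5353832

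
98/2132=49/1066  =  0.05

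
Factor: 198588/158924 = 3^1 * 13^1 * 19^1*593^( - 1 ) =741/593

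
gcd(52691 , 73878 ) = 1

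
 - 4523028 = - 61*74148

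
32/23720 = 4/2965 = 0.00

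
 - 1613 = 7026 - 8639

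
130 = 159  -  29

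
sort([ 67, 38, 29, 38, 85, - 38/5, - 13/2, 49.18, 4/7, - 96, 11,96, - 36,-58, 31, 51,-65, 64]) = [ - 96,-65, - 58,-36,  -  38/5, - 13/2,4/7, 11,29 , 31, 38 , 38,49.18 , 51, 64, 67, 85, 96 ] 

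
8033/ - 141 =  - 8033/141 =- 56.97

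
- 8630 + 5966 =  -2664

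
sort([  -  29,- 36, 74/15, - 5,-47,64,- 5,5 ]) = [ - 47,- 36, - 29, -5,-5,74/15,5,64]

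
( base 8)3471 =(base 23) 3b9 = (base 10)1849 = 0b11100111001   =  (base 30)21j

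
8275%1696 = 1491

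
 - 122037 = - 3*40679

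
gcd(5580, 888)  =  12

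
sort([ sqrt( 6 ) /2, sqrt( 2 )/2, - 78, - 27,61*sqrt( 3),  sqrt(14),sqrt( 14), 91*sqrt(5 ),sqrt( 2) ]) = [ - 78, - 27, sqrt( 2)/2, sqrt( 6)/2, sqrt(2),sqrt(14), sqrt( 14), 61*sqrt(3 ), 91 * sqrt(5)] 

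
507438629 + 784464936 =1291903565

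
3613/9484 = 3613/9484 = 0.38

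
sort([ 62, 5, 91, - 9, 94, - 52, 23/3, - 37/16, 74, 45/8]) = [ - 52 , - 9,-37/16, 5,  45/8,23/3, 62, 74, 91 , 94] 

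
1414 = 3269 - 1855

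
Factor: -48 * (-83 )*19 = 75696 = 2^4*3^1*19^1*83^1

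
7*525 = 3675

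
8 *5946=47568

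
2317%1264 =1053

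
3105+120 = 3225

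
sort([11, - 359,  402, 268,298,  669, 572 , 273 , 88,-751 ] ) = [ - 751,  -  359, 11,88,268, 273, 298,402,572,669 ]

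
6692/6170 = 3346/3085 = 1.08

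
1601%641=319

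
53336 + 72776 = 126112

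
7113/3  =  2371 = 2371.00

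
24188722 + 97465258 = 121653980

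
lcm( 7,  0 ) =0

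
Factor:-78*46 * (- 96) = 344448 = 2^7*3^2 * 13^1*23^1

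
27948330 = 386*72405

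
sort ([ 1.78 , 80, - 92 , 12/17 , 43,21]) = [ - 92,  12/17, 1.78, 21,43, 80] 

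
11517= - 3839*( - 3 ) 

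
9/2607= 3/869 = 0.00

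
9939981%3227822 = 256515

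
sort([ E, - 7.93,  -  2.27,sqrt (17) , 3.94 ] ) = [ - 7.93, - 2.27 , E , 3.94,sqrt( 17 )]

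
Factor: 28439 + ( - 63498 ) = -35059^1 = - 35059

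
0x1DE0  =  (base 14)2b04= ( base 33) 70P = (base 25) C5N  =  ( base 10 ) 7648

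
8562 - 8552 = 10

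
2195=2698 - 503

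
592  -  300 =292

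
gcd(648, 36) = 36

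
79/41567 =79/41567 = 0.00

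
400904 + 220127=621031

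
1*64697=64697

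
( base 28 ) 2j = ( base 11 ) 69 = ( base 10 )75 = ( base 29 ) 2h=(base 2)1001011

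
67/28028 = 67/28028 = 0.00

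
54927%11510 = 8887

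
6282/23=273 + 3/23 = 273.13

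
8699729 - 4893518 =3806211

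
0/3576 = 0 =0.00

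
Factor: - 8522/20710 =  - 5^( - 1)*19^(-1)*109^( - 1)* 4261^1 = - 4261/10355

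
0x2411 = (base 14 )3517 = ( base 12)5415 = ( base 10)9233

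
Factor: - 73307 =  - 13^1  *5639^1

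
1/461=1/461 = 0.00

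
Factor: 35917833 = 3^1*7^2*244339^1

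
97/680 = 97/680= 0.14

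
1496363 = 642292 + 854071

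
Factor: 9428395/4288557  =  3^( - 1)*5^1* 7^(  -  1)*13^( - 1 )*23^( - 1)*43^1*683^( - 1 )*43853^1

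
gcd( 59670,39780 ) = 19890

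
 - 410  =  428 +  - 838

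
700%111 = 34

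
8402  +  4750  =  13152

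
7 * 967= 6769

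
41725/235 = 8345/47 = 177.55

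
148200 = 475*312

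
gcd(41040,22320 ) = 720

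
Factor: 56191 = 83^1*677^1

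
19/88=19/88  =  0.22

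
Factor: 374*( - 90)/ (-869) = 3060/79 = 2^2 *3^2*5^1*17^1*79^( - 1)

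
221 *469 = 103649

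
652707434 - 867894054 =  - 215186620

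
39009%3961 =3360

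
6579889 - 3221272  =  3358617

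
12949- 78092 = -65143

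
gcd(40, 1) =1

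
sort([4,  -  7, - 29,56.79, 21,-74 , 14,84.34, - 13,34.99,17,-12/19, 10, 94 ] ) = [ - 74, - 29, - 13, - 7,  -  12/19,4,10, 14,17,  21,34.99, 56.79,84.34  ,  94]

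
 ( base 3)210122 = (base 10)584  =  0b1001001000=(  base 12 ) 408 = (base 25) n9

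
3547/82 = 43+21/82 = 43.26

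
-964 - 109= -1073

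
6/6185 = 6/6185 = 0.00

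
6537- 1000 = 5537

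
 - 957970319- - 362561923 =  - 595408396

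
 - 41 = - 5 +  - 36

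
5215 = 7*745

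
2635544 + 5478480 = 8114024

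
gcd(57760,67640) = 760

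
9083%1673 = 718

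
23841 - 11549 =12292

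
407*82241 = 33472087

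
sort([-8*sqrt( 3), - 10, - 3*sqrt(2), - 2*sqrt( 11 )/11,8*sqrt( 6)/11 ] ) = [ - 8*sqrt(3 ),  -  10, - 3 * sqrt(2 ), - 2* sqrt(11 )/11,8*sqrt ( 6 )/11]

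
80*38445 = 3075600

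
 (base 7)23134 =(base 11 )4489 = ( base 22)c49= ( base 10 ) 5905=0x1711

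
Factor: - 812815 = -5^1* 162563^1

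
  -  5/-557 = 5/557 =0.01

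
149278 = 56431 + 92847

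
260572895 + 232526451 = 493099346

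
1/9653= 1/9653 = 0.00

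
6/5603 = 6/5603  =  0.00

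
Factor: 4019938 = 2^1*13^1*154613^1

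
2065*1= 2065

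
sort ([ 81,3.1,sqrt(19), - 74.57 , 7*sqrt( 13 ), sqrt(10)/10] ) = [ - 74.57,sqrt( 10)/10,3.1,sqrt( 19),7 * sqrt( 13 ),81]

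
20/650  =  2/65 = 0.03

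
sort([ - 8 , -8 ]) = [  -  8, - 8 ]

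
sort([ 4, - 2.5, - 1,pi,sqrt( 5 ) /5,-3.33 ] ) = [ - 3.33, - 2.5,-1,sqrt (5)/5, pi , 4 ] 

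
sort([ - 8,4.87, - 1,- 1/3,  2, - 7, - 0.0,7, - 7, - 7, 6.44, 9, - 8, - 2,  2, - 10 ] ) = [ - 10 , - 8, - 8, - 7, - 7, -7, - 2,-1, -1/3, - 0.0, 2,2,4.87,6.44 , 7, 9] 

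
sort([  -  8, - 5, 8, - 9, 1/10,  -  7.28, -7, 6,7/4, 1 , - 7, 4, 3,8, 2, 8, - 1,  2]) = [-9, - 8,-7.28, - 7, - 7,  -  5, - 1, 1/10,1 , 7/4, 2, 2, 3,4, 6,8, 8 , 8 ]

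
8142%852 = 474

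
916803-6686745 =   -  5769942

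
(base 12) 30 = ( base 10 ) 36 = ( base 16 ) 24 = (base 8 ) 44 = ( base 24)1c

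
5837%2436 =965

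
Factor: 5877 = 3^2*653^1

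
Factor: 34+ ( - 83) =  - 7^2 = - 49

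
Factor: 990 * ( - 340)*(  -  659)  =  221819400 = 2^3*3^2*5^2 *11^1 * 17^1 * 659^1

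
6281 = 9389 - 3108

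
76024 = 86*884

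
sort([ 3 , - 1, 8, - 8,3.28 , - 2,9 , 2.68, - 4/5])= [ -8 , -2, - 1, - 4/5, 2.68,3,  3.28,8,9]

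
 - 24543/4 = -6136 + 1/4=- 6135.75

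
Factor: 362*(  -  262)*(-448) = 42490112 = 2^8*7^1*131^1 *181^1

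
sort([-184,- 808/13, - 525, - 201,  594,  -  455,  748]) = [ - 525, - 455, - 201, - 184, - 808/13,594,748] 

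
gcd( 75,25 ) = 25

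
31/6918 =31/6918 = 0.00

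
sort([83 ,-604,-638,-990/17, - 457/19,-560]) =[-638, -604,  -  560, - 990/17,  -  457/19,83 ]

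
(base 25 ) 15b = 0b1011111001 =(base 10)761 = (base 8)1371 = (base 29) q7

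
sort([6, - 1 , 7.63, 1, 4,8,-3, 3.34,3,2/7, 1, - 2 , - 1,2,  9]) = [ - 3 , - 2, -1, -1,2/7 , 1,1  ,  2,3 , 3.34, 4, 6,7.63,8, 9 ]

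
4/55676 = 1/13919 = 0.00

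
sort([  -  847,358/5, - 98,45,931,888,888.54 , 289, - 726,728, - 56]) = [ - 847, - 726 , - 98, - 56, 45 , 358/5,  289,  728,888, 888.54,931]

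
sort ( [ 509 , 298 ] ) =[ 298,  509]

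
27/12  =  2+1/4= 2.25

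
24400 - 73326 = - 48926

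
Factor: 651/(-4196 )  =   -2^(-2 )*3^1*7^1*31^1 *1049^ ( - 1 ) 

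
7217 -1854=5363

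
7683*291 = 2235753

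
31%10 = 1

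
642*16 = 10272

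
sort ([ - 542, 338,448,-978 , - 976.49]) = [-978, - 976.49, - 542,338, 448 ]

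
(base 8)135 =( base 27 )3C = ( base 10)93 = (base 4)1131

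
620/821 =620/821 = 0.76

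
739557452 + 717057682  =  1456615134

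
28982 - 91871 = -62889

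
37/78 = 37/78 = 0.47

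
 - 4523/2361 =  - 4523/2361= -  1.92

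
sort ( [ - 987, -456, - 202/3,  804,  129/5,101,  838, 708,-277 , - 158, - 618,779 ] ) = [ - 987, - 618, - 456, - 277,  -  158,  -  202/3 , 129/5 , 101,708 , 779,  804, 838]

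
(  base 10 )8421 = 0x20E5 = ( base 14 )30d7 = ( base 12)4a59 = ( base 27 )BEO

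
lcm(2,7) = 14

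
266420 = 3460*77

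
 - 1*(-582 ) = 582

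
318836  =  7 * 45548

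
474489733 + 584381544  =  1058871277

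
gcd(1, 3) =1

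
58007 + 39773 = 97780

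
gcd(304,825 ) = 1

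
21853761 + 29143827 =50997588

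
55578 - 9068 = 46510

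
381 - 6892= - 6511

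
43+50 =93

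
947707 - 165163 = 782544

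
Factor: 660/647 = 2^2*3^1*5^1 * 11^1 * 647^( - 1) 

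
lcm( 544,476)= 3808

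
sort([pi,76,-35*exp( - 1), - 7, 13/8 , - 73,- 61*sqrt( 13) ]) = [-61*sqrt( 13 ), - 73,  -  35*exp(-1 ), -7, 13/8, pi,76 ] 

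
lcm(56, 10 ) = 280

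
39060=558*70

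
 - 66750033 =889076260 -955826293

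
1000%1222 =1000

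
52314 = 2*26157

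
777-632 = 145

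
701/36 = 19 + 17/36 = 19.47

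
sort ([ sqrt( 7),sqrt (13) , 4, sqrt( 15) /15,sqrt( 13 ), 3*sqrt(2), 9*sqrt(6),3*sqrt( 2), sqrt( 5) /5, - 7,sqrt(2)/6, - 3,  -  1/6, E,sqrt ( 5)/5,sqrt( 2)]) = [  -  7, - 3, - 1/6,  sqrt( 2)/6, sqrt(15) /15,  sqrt( 5)/5,sqrt( 5)/5,  sqrt( 2),sqrt( 7 ),E, sqrt( 13), sqrt(13),4 , 3*sqrt( 2), 3 * sqrt( 2), 9*sqrt(6) ] 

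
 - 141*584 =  - 82344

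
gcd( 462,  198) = 66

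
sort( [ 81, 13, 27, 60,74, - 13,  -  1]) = [ - 13, - 1 , 13, 27 , 60, 74, 81 ] 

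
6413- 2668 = 3745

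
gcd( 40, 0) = 40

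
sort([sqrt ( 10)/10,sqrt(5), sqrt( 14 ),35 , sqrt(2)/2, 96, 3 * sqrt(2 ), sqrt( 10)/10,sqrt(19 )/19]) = [ sqrt(19 ) /19, sqrt(10)/10,sqrt(10)/10,sqrt(2 ) /2, sqrt( 5 ) , sqrt( 14), 3*sqrt( 2),35,96 ]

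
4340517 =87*49891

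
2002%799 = 404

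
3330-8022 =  - 4692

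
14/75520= 7/37760=0.00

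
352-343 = 9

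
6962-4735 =2227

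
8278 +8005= 16283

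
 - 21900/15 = - 1460 = - 1460.00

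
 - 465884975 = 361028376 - 826913351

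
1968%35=8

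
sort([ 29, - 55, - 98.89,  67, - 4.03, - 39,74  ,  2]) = [ - 98.89, - 55, - 39, - 4.03 , 2,29,67, 74]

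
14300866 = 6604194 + 7696672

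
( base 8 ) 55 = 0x2D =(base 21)23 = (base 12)39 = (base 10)45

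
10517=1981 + 8536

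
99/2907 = 11/323 = 0.03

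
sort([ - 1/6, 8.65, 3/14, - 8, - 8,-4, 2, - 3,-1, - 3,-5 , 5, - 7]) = [ - 8, - 8, - 7,  -  5, - 4, - 3,-3, - 1, - 1/6,3/14, 2,5, 8.65]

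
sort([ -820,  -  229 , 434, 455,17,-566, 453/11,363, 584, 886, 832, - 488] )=[ - 820, - 566,-488, - 229,17,453/11, 363  ,  434, 455, 584, 832, 886] 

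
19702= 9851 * 2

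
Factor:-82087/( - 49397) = 23^1*43^1*47^ (  -  1)*83^1*1051^ ( - 1)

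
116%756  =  116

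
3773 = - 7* (-539 ) 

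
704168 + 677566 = 1381734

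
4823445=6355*759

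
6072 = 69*88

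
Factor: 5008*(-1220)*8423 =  - 2^6*5^1*61^1 * 313^1*8423^1 = - 51462508480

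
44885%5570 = 325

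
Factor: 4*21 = 84=2^2*3^1*7^1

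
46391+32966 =79357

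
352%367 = 352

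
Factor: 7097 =47^1*151^1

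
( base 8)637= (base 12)2A7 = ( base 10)415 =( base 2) 110011111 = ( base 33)CJ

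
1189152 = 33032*36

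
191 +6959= 7150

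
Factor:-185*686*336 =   -  2^5*3^1*5^1*7^4*37^1 = - 42641760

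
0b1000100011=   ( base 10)547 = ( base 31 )HK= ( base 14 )2B1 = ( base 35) fm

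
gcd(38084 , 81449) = 1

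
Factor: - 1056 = - 2^5*3^1*11^1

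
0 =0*510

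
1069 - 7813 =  - 6744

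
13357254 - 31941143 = - 18583889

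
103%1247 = 103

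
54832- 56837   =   - 2005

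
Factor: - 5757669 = -3^3 * 213247^1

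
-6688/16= - 418=-418.00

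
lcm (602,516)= 3612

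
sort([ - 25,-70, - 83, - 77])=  [-83,- 77 , - 70, -25 ]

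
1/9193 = 1/9193 = 0.00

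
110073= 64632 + 45441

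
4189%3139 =1050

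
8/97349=8/97349 = 0.00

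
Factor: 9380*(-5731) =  - 53756780 = - 2^2*5^1  *  7^1*11^1*67^1 * 521^1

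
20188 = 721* 28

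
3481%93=40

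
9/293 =9/293   =  0.03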